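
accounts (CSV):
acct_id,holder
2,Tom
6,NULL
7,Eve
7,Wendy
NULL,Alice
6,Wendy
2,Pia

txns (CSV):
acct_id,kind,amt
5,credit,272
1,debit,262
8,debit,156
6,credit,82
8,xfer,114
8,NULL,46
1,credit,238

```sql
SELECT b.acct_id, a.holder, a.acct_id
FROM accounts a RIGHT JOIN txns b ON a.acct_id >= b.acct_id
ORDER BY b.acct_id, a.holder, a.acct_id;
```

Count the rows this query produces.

23

RIGHT JOIN keeps every row from `txns`; unmatched rows get NULL for `accounts`'s columns.
Matching on a.acct_id >= b.acct_id. A NULL in a compared column never satisfies the condition.
- a (acct_id=2) pairs with 2 row(s) of b.
- a (acct_id=6) pairs with 4 row(s) of b.
- a (acct_id=7) pairs with 4 row(s) of b.
- a (acct_id=7) pairs with 4 row(s) of b.
- a (acct_id=NULL) has no partner in b.
- a (acct_id=6) pairs with 4 row(s) of b.
- a (acct_id=2) pairs with 2 row(s) of b.
- 3 b row(s) had no a match → kept, a columns NULL.
Total: 20 matched + 3 padded = 23 rows.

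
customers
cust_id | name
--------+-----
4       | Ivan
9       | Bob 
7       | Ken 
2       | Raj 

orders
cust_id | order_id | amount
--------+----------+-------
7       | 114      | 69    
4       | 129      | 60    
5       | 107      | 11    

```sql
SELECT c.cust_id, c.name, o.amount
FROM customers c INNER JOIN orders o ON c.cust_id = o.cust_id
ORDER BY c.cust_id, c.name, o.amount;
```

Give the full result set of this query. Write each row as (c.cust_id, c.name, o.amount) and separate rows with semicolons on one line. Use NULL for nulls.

(4, Ivan, 60); (7, Ken, 69)

INNER JOIN keeps only pairs where the ON condition holds.
Matching on c.cust_id = o.cust_id.
- cust_id=4: 1 matching o row(s), so 1 row(s) emitted.
- cust_id=9: no matching o row, dropped.
- cust_id=7: 1 matching o row(s), so 1 row(s) emitted.
- cust_id=2: no matching o row, dropped.
After projecting and ordering:
c.cust_id | c.name | o.amount
4 | Ivan | 60
7 | Ken | 69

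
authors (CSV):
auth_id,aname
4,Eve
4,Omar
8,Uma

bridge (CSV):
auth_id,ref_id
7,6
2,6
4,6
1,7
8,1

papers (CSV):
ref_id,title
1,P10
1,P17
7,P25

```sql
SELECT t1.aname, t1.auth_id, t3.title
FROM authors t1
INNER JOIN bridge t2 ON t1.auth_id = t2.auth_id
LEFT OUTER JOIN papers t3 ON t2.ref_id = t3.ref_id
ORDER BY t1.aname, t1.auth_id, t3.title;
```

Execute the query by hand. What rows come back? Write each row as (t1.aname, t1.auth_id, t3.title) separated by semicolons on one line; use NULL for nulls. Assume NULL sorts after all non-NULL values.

Step 1 — t1 INNER JOIN t2 on auth_id → 3 row(s).
Then LEFT JOIN `papers t3` on ref_id: each of those 3 rows is kept; rows whose t2.ref_id has no match in t3 get NULL for t3's columns.

(Eve, 4, NULL); (Omar, 4, NULL); (Uma, 8, P10); (Uma, 8, P17)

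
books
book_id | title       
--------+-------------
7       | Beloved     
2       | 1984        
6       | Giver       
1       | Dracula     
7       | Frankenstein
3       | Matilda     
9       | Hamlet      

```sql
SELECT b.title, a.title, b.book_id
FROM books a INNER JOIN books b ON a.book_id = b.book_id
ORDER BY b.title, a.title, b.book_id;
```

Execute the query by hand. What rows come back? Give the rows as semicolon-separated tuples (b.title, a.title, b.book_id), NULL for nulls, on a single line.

(1984, 1984, 2); (Beloved, Beloved, 7); (Beloved, Frankenstein, 7); (Dracula, Dracula, 1); (Frankenstein, Beloved, 7); (Frankenstein, Frankenstein, 7); (Giver, Giver, 6); (Hamlet, Hamlet, 9); (Matilda, Matilda, 3)

INNER JOIN keeps only pairs where the ON condition holds.
Matching on a.book_id = b.book_id.
- a row (book_id=7): matches 2 b row(s) → 2 output row(s).
- a row (book_id=2): matches 1 b row(s) → 1 output row(s).
- a row (book_id=6): matches 1 b row(s) → 1 output row(s).
- a row (book_id=1): matches 1 b row(s) → 1 output row(s).
- a row (book_id=7): matches 2 b row(s) → 2 output row(s).
- a row (book_id=3): matches 1 b row(s) → 1 output row(s).
- a row (book_id=9): matches 1 b row(s) → 1 output row(s).
After projecting and ordering:
b.title | a.title | b.book_id
1984 | 1984 | 2
Beloved | Beloved | 7
Beloved | Frankenstein | 7
Dracula | Dracula | 1
Frankenstein | Beloved | 7
Frankenstein | Frankenstein | 7
Giver | Giver | 6
Hamlet | Hamlet | 9
Matilda | Matilda | 3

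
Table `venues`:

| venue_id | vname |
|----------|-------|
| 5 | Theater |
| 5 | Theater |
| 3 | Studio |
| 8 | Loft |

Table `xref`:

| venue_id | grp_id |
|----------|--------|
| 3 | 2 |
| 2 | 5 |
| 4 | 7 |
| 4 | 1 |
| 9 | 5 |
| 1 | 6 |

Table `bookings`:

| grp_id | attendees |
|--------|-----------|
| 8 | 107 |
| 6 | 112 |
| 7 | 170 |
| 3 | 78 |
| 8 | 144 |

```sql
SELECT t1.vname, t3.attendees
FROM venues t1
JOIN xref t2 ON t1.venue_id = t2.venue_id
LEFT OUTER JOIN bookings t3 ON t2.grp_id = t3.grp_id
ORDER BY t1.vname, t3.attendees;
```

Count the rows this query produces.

1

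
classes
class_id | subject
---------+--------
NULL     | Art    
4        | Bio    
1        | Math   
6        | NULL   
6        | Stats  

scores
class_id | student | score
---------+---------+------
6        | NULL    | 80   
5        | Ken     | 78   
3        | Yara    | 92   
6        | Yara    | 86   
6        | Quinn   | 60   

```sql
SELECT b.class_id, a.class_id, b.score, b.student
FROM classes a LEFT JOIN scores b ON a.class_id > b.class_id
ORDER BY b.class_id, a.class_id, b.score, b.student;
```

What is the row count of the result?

7

LEFT JOIN keeps every row from `classes`; unmatched rows get NULL for `scores`'s columns.
Matching on a.class_id > b.class_id. A NULL in a compared column never satisfies the condition.
- class_id=NULL: no b row matches, row kept with b columns NULL.
- class_id=4: 1 matching b row(s), so 1 row(s) emitted.
- class_id=1: no b row matches, row kept with b columns NULL.
- class_id=6: 2 matching b row(s), so 2 row(s) emitted.
- class_id=6: 2 matching b row(s), so 2 row(s) emitted.
Total: 5 matched + 2 padded = 7 rows.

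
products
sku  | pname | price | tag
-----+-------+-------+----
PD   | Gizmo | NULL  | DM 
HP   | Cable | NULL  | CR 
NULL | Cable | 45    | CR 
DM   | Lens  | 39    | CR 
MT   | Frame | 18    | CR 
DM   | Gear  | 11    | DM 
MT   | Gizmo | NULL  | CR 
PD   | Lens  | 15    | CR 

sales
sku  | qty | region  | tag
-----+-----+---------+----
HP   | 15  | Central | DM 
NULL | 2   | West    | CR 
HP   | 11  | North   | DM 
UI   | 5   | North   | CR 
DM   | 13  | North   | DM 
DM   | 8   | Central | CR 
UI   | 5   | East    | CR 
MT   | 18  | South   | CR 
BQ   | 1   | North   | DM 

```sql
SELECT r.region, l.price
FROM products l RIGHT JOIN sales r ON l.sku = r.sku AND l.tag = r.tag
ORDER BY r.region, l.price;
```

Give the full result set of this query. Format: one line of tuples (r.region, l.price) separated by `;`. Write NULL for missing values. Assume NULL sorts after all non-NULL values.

RIGHT JOIN keeps every row from `sales`; unmatched rows get NULL for `products`'s columns.
Matching on l.sku = r.sku AND l.tag = r.tag. A NULL in a compared column never satisfies the condition.
Matched pairs: 4; unmatched r rows kept: 6.

(Central, 39); (Central, NULL); (East, NULL); (North, 11); (North, NULL); (North, NULL); (North, NULL); (South, 18); (South, NULL); (West, NULL)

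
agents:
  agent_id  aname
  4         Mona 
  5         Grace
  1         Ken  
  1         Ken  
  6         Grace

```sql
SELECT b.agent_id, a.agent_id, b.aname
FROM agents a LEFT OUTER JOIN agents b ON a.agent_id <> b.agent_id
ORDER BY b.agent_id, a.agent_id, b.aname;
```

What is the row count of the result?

LEFT JOIN keeps every row from `agents a`; unmatched rows get NULL for `agents b`'s columns.
Matching on a.agent_id <> b.agent_id.
Matched pairs: 18; unmatched a rows kept: 0.
Total: 18 rows.

18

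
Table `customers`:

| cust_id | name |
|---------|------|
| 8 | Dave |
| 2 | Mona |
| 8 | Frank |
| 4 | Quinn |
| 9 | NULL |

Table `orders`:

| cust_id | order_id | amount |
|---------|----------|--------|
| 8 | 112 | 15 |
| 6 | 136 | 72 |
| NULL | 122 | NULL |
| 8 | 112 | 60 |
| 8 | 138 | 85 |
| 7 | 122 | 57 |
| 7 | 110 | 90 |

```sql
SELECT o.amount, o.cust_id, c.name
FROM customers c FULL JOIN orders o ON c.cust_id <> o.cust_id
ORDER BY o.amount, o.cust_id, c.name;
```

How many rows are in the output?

FULL OUTER JOIN keeps every row from both sides; unmatched rows get NULL for the other side's columns.
Matching on c.cust_id <> o.cust_id. A NULL in a compared column never satisfies the condition.
Matched pairs: 24; unmatched c rows kept: 0; unmatched o rows kept: 1.
Total: 24 matched + 1 padded = 25 rows.

25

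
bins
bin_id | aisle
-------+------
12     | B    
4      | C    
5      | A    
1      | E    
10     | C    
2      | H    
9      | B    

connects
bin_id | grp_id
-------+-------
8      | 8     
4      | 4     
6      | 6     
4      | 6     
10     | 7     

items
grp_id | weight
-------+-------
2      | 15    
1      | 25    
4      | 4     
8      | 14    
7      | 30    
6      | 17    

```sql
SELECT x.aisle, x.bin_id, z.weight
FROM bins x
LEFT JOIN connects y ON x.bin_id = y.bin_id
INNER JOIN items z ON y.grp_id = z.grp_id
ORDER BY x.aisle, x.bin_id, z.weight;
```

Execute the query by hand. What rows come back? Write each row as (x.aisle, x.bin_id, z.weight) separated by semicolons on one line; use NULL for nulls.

(C, 4, 4); (C, 4, 17); (C, 10, 30)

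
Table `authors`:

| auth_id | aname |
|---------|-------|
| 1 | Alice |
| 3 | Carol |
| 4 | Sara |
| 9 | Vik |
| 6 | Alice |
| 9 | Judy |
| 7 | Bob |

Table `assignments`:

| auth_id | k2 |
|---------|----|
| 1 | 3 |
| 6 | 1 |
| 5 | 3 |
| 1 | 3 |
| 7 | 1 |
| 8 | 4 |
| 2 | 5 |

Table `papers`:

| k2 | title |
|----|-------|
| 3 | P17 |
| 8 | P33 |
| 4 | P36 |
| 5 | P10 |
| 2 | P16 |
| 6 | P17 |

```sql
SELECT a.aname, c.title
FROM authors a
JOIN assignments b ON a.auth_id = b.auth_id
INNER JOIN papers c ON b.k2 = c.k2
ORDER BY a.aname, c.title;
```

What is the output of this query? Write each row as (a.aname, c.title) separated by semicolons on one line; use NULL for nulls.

(Alice, P17); (Alice, P17)

Joins associate left-to-right: authors INNER JOIN assignments on auth_id gives 4 intermediate row(s).
Then INNER JOIN `papers c` on k2: keep only rows whose b.k2 appears in c.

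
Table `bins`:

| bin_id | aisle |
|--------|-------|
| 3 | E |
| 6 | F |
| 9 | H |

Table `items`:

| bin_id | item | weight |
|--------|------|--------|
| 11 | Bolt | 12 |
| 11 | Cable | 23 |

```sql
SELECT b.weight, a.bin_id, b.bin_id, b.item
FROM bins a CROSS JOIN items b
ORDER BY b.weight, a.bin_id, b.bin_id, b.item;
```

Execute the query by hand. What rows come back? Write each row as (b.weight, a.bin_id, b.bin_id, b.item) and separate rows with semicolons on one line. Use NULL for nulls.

CROSS JOIN pairs every row of `bins` with every row of `items`: 3 × 2 = 6 rows.

(12, 3, 11, Bolt); (12, 6, 11, Bolt); (12, 9, 11, Bolt); (23, 3, 11, Cable); (23, 6, 11, Cable); (23, 9, 11, Cable)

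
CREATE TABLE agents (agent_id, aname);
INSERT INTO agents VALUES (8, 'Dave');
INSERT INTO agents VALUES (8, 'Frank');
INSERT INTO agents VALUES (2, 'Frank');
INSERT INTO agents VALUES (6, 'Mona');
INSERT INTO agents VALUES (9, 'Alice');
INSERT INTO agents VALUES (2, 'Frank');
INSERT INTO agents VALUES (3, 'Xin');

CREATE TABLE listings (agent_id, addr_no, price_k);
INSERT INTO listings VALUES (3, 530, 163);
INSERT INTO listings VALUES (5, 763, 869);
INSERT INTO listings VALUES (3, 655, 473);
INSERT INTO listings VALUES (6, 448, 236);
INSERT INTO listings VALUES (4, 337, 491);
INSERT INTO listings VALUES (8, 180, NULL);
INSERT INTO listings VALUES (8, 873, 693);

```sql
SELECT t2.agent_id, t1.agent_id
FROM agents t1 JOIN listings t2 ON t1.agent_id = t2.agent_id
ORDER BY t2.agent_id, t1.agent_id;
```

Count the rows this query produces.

INNER JOIN keeps only pairs where the ON condition holds.
Matching on t1.agent_id = t2.agent_id.
Matched pairs: 7.
Total: 7 rows.

7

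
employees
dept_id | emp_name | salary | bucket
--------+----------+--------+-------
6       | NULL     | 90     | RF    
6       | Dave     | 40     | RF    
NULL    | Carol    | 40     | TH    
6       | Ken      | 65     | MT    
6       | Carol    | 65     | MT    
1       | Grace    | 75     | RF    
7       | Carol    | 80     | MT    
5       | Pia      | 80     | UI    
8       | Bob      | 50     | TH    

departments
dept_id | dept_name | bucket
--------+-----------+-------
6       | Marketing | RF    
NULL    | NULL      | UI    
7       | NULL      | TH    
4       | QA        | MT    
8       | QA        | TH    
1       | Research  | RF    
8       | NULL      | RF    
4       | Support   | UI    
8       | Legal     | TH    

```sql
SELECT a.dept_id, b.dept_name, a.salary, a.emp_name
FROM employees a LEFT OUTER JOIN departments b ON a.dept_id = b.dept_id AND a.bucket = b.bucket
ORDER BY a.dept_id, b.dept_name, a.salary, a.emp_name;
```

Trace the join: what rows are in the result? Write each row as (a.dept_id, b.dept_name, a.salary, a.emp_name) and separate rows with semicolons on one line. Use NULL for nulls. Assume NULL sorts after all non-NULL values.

LEFT JOIN keeps every row from `employees`; unmatched rows get NULL for `departments`'s columns.
Matching on a.dept_id = b.dept_id AND a.bucket = b.bucket. A NULL in a compared column never satisfies the condition.
- a[0] dept_id=6, bucket=RF → 1 match(es) in b → 1 row(s).
- a[1] dept_id=6, bucket=RF → 1 match(es) in b → 1 row(s).
- a[2] dept_id=NULL, bucket=TH → no match; kept with NULLs on the b side.
- a[3] dept_id=6, bucket=MT → no match; kept with NULLs on the b side.
- a[4] dept_id=6, bucket=MT → no match; kept with NULLs on the b side.
- a[5] dept_id=1, bucket=RF → 1 match(es) in b → 1 row(s).
- a[6] dept_id=7, bucket=MT → no match; kept with NULLs on the b side.
- a[7] dept_id=5, bucket=UI → no match; kept with NULLs on the b side.
- a[8] dept_id=8, bucket=TH → 2 match(es) in b → 2 row(s).
After projecting and ordering:
a.dept_id | b.dept_name | a.salary | a.emp_name
1 | Research | 75 | Grace
5 | NULL | 80 | Pia
6 | Marketing | 40 | Dave
6 | Marketing | 90 | NULL
6 | NULL | 65 | Carol
6 | NULL | 65 | Ken
7 | NULL | 80 | Carol
8 | Legal | 50 | Bob
8 | QA | 50 | Bob
NULL | NULL | 40 | Carol

(1, Research, 75, Grace); (5, NULL, 80, Pia); (6, Marketing, 40, Dave); (6, Marketing, 90, NULL); (6, NULL, 65, Carol); (6, NULL, 65, Ken); (7, NULL, 80, Carol); (8, Legal, 50, Bob); (8, QA, 50, Bob); (NULL, NULL, 40, Carol)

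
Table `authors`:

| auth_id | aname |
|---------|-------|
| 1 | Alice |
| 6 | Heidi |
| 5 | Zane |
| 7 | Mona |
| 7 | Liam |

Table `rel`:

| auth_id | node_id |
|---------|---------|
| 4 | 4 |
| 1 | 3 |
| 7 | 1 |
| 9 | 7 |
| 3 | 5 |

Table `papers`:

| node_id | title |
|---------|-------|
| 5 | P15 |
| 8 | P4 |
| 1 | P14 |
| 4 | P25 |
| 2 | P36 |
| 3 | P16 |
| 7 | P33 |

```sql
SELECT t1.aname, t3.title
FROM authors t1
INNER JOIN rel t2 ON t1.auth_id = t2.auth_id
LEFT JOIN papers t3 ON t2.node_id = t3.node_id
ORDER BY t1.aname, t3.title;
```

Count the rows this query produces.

3

Step 1 — t1 INNER JOIN t2 on auth_id → 3 row(s).
Then LEFT JOIN `papers t3` on node_id: each of those 3 rows is kept; rows whose t2.node_id has no match in t3 get NULL for t3's columns.
Result: 3 row(s).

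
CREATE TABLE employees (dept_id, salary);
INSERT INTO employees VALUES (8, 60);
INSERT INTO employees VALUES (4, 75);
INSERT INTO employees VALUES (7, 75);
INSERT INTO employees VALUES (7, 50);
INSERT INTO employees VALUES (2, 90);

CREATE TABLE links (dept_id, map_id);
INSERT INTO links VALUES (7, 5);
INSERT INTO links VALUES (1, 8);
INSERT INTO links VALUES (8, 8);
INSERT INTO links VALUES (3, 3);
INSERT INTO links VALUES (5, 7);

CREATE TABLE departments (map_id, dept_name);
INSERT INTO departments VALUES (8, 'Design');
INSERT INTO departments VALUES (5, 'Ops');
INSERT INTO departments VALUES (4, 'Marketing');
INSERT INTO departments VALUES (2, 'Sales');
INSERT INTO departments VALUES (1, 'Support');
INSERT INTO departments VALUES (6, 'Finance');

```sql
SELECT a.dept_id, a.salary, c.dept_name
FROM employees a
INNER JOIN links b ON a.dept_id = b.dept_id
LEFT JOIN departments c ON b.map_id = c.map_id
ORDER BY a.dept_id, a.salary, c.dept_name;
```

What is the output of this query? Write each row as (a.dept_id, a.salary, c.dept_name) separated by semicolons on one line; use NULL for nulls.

(7, 50, Ops); (7, 75, Ops); (8, 60, Design)

Joins associate left-to-right: employees INNER JOIN links on dept_id gives 3 intermediate row(s).
Then LEFT JOIN `departments c` on map_id: each of those 3 rows is kept; rows whose b.map_id has no match in c get NULL for c's columns.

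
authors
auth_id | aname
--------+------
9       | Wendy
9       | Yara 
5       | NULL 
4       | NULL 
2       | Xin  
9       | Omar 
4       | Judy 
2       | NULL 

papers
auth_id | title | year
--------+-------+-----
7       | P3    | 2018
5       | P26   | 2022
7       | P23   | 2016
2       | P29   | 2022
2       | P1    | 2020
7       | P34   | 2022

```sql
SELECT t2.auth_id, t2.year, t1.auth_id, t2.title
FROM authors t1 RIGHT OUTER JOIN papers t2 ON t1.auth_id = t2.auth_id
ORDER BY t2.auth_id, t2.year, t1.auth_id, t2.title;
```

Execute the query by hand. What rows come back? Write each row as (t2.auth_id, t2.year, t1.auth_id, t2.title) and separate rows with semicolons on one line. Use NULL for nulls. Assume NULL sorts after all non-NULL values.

RIGHT JOIN keeps every row from `papers`; unmatched rows get NULL for `authors`'s columns.
Matching on t1.auth_id = t2.auth_id.
Matched pairs: 5; unmatched t2 rows kept: 3.

(2, 2020, 2, P1); (2, 2020, 2, P1); (2, 2022, 2, P29); (2, 2022, 2, P29); (5, 2022, 5, P26); (7, 2016, NULL, P23); (7, 2018, NULL, P3); (7, 2022, NULL, P34)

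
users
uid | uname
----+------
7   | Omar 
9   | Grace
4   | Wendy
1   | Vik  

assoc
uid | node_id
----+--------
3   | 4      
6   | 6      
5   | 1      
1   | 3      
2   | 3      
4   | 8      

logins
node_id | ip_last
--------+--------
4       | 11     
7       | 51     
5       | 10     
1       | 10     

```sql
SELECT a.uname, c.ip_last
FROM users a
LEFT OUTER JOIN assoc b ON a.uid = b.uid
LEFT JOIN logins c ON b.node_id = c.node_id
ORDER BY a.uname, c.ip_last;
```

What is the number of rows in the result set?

Evaluate left to right. First `users a LEFT JOIN assoc b` on uid: 4 row(s).
Then LEFT JOIN `logins c` on node_id: each of those 4 rows is kept; rows whose b.node_id has no match in c get NULL for c's columns.
Result: 4 row(s).

4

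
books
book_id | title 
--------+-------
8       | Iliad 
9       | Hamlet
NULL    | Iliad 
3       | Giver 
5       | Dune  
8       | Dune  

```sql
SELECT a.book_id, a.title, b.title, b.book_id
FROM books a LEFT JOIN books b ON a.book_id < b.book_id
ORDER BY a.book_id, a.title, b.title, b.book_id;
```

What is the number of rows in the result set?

11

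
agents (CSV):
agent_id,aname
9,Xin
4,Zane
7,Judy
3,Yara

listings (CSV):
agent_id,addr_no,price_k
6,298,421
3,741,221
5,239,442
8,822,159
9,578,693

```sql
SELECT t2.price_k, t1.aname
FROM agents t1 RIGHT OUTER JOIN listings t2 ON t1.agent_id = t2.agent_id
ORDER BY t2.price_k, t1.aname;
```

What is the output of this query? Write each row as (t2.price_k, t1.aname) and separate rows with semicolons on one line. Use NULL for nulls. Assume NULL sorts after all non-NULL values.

(159, NULL); (221, Yara); (421, NULL); (442, NULL); (693, Xin)

RIGHT JOIN keeps every row from `listings`; unmatched rows get NULL for `agents`'s columns.
Matching on t1.agent_id = t2.agent_id.
Matched pairs: 2; unmatched t2 rows kept: 3.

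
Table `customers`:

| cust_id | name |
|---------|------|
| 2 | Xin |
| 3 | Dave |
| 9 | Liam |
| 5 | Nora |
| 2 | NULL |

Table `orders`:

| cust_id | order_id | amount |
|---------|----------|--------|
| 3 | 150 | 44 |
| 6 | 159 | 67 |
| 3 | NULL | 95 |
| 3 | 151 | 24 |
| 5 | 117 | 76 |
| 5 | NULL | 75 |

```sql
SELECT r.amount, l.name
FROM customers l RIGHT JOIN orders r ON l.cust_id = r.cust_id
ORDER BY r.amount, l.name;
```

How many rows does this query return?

6

RIGHT JOIN keeps every row from `orders`; unmatched rows get NULL for `customers`'s columns.
Matching on l.cust_id = r.cust_id.
- cust_id=2: no matching r row.
- cust_id=3: 3 matching r row(s), so 3 row(s) emitted.
- cust_id=9: no matching r row.
- cust_id=5: 2 matching r row(s), so 2 row(s) emitted.
- cust_id=2: no matching r row.
- plus 1 unmatched r row(s), each kept with NULL l columns.
Total: 5 matched + 1 padded = 6 rows.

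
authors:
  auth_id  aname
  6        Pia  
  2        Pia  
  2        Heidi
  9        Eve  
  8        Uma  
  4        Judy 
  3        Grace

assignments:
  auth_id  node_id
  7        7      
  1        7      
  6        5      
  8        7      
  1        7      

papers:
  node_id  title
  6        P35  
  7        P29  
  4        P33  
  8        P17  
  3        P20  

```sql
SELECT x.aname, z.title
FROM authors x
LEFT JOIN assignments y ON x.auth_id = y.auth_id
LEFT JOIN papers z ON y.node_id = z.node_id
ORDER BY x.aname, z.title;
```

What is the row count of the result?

7

Step 1 — x LEFT JOIN y on auth_id → 7 row(s).
Then LEFT JOIN `papers z` on node_id: each of those 7 rows is kept; rows whose y.node_id has no match in z get NULL for z's columns.
Result: 7 row(s).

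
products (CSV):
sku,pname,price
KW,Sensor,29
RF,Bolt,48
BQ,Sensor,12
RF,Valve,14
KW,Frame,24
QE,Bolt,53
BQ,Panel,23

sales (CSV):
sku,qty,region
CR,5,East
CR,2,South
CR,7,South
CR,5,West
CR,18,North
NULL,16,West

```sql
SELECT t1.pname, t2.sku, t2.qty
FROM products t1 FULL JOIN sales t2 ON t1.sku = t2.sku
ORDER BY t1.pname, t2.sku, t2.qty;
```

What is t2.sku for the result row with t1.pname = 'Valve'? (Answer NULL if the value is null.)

FULL OUTER JOIN keeps every row from both sides; unmatched rows get NULL for the other side's columns.
Matching on t1.sku = t2.sku. A NULL in a compared column never satisfies the condition.
Matched pairs: 0; unmatched t1 rows kept: 7; unmatched t2 rows kept: 6.

NULL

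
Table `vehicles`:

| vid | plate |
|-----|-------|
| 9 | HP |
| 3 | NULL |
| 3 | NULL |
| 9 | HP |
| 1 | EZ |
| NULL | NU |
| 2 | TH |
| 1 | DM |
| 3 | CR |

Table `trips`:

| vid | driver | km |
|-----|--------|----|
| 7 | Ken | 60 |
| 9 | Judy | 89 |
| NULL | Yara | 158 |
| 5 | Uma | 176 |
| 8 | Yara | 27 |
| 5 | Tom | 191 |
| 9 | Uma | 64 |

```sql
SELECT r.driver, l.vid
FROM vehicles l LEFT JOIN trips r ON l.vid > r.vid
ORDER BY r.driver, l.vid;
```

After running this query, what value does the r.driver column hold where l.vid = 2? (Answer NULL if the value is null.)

NULL

LEFT JOIN keeps every row from `vehicles`; unmatched rows get NULL for `trips`'s columns.
Matching on l.vid > r.vid. A NULL in a compared column never satisfies the condition.
Matched pairs: 8; unmatched l rows kept: 7.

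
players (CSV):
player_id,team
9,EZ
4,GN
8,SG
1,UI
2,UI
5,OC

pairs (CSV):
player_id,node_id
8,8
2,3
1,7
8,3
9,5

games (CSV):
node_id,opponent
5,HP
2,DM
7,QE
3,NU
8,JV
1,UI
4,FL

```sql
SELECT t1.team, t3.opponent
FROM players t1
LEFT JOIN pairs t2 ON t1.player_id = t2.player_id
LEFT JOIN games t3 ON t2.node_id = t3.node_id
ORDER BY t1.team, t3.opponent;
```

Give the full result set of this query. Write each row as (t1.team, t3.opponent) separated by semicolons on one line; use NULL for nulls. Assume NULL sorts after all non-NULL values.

Joins associate left-to-right: players LEFT JOIN pairs on player_id gives 7 intermediate row(s).
Then LEFT JOIN `games t3` on node_id: each of those 7 rows is kept; rows whose t2.node_id has no match in t3 get NULL for t3's columns.

(EZ, HP); (GN, NULL); (OC, NULL); (SG, JV); (SG, NU); (UI, NU); (UI, QE)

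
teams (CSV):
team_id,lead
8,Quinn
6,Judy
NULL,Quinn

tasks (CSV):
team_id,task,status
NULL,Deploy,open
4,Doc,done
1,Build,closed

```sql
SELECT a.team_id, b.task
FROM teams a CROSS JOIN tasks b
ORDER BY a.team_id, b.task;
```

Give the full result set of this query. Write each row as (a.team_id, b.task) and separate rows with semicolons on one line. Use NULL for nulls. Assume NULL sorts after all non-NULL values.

(6, Build); (6, Deploy); (6, Doc); (8, Build); (8, Deploy); (8, Doc); (NULL, Build); (NULL, Deploy); (NULL, Doc)

CROSS JOIN pairs every row of `teams` with every row of `tasks`: 3 × 3 = 9 rows.
After projecting and ordering:
a.team_id | b.task
6 | Build
6 | Deploy
6 | Doc
8 | Build
8 | Deploy
8 | Doc
NULL | Build
NULL | Deploy
NULL | Doc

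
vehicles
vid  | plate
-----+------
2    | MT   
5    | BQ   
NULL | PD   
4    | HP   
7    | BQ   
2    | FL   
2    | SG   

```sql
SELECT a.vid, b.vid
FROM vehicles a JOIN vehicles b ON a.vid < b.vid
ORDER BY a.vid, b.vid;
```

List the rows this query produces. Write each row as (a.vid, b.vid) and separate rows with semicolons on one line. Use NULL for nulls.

INNER JOIN keeps only pairs where the ON condition holds.
Matching on a.vid < b.vid. A NULL in a compared column never satisfies the condition.
- a (vid=2) pairs with 3 row(s) of b.
- a (vid=5) pairs with 1 row(s) of b.
- a (vid=NULL) has no partner → excluded.
- a (vid=4) pairs with 2 row(s) of b.
- a (vid=7) has no partner → excluded.
- a (vid=2) pairs with 3 row(s) of b.
- a (vid=2) pairs with 3 row(s) of b.

(2, 4); (2, 4); (2, 4); (2, 5); (2, 5); (2, 5); (2, 7); (2, 7); (2, 7); (4, 5); (4, 7); (5, 7)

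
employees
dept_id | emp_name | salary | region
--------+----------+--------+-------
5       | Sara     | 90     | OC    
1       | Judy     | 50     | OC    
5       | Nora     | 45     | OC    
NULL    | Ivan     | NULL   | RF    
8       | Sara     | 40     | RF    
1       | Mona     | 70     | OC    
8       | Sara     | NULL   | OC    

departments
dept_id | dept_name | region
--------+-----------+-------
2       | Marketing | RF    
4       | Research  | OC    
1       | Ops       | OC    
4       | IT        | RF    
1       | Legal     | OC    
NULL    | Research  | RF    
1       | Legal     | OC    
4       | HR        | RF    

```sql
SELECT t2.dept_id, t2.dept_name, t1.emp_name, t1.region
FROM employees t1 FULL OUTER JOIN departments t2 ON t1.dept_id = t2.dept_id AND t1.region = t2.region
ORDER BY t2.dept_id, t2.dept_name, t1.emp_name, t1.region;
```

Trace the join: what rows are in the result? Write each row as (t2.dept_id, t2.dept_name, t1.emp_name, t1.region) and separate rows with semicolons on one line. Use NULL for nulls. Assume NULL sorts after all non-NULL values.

FULL OUTER JOIN keeps every row from both sides; unmatched rows get NULL for the other side's columns.
Matching on t1.dept_id = t2.dept_id AND t1.region = t2.region. A NULL in a compared column never satisfies the condition.
- t1 row (dept_id=5, region=OC): no match → kept, t2 columns NULL.
- t1 row (dept_id=1, region=OC): matches 3 t2 row(s) → 3 output row(s).
- t1 row (dept_id=5, region=OC): no match → kept, t2 columns NULL.
- t1 row (dept_id=NULL, region=RF): no match → kept, t2 columns NULL.
- t1 row (dept_id=8, region=RF): no match → kept, t2 columns NULL.
- t1 row (dept_id=1, region=OC): matches 3 t2 row(s) → 3 output row(s).
- t1 row (dept_id=8, region=OC): no match → kept, t2 columns NULL.
- plus 5 unmatched t2 row(s), each kept with NULL t1 columns.

(1, Legal, Judy, OC); (1, Legal, Judy, OC); (1, Legal, Mona, OC); (1, Legal, Mona, OC); (1, Ops, Judy, OC); (1, Ops, Mona, OC); (2, Marketing, NULL, NULL); (4, HR, NULL, NULL); (4, IT, NULL, NULL); (4, Research, NULL, NULL); (NULL, Research, NULL, NULL); (NULL, NULL, Ivan, RF); (NULL, NULL, Nora, OC); (NULL, NULL, Sara, OC); (NULL, NULL, Sara, OC); (NULL, NULL, Sara, RF)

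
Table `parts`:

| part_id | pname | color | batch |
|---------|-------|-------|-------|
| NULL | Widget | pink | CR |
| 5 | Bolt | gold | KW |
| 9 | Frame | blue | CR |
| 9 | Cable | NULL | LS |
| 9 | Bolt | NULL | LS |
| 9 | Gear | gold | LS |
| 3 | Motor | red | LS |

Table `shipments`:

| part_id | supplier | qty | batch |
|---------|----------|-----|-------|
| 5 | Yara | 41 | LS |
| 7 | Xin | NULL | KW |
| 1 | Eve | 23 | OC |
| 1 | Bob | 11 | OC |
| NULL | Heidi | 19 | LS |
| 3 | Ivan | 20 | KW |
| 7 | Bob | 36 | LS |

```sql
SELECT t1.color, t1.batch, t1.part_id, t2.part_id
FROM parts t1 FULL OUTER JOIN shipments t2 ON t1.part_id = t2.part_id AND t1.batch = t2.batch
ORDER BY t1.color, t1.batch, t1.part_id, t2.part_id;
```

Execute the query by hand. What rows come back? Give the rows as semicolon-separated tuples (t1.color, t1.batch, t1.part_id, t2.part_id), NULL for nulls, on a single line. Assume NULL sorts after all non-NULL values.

FULL OUTER JOIN keeps every row from both sides; unmatched rows get NULL for the other side's columns.
Matching on t1.part_id = t2.part_id AND t1.batch = t2.batch. A NULL in a compared column never satisfies the condition.
Matched pairs: 0; unmatched t1 rows kept: 7; unmatched t2 rows kept: 7.

(blue, CR, 9, NULL); (gold, KW, 5, NULL); (gold, LS, 9, NULL); (pink, CR, NULL, NULL); (red, LS, 3, NULL); (NULL, LS, 9, NULL); (NULL, LS, 9, NULL); (NULL, NULL, NULL, 1); (NULL, NULL, NULL, 1); (NULL, NULL, NULL, 3); (NULL, NULL, NULL, 5); (NULL, NULL, NULL, 7); (NULL, NULL, NULL, 7); (NULL, NULL, NULL, NULL)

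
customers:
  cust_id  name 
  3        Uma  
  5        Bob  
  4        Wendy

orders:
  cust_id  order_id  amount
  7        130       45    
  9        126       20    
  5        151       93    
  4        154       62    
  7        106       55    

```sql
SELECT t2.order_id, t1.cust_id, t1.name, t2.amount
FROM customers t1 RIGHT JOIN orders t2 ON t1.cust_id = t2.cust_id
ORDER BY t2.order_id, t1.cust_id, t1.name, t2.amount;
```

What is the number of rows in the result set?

5

RIGHT JOIN keeps every row from `orders`; unmatched rows get NULL for `customers`'s columns.
Matching on t1.cust_id = t2.cust_id.
Matched pairs: 2; unmatched t2 rows kept: 3.
Total: 2 matched + 3 padded = 5 rows.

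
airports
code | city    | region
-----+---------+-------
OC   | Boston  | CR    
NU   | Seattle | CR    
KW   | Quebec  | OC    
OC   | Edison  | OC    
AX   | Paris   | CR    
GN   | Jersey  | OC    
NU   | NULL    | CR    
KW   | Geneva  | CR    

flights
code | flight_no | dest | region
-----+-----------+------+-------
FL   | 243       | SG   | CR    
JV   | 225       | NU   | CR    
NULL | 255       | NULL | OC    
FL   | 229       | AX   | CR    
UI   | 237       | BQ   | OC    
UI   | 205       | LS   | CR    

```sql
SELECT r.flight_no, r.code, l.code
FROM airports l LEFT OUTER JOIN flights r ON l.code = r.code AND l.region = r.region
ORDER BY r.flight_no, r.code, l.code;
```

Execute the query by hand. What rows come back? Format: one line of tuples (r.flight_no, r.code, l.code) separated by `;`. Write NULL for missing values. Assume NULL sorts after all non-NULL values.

LEFT JOIN keeps every row from `airports`; unmatched rows get NULL for `flights`'s columns.
Matching on l.code = r.code AND l.region = r.region. A NULL in a compared column never satisfies the condition.
Matched pairs: 0; unmatched l rows kept: 8.

(NULL, NULL, AX); (NULL, NULL, GN); (NULL, NULL, KW); (NULL, NULL, KW); (NULL, NULL, NU); (NULL, NULL, NU); (NULL, NULL, OC); (NULL, NULL, OC)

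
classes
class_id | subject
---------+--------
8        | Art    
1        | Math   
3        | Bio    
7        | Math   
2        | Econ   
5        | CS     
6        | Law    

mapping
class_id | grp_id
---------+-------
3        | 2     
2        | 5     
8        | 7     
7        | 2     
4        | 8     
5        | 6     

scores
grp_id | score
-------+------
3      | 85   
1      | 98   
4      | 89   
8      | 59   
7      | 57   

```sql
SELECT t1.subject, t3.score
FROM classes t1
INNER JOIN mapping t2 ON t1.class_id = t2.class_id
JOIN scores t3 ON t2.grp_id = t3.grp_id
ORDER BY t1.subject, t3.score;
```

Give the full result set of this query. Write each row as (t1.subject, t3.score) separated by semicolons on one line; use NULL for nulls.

(Art, 57)

Joins associate left-to-right: classes INNER JOIN mapping on class_id gives 5 intermediate row(s).
Then INNER JOIN `scores t3` on grp_id: keep only rows whose t2.grp_id appears in t3.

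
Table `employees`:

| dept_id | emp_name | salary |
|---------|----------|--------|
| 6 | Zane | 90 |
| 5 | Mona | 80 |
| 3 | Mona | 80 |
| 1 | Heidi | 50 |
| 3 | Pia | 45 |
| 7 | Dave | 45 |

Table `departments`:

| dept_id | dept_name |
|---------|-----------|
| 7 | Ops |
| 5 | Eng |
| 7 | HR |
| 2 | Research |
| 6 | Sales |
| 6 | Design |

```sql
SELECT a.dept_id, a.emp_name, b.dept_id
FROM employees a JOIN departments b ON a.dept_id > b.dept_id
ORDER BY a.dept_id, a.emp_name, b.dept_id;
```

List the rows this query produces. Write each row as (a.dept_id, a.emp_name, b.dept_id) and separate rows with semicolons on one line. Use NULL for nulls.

(3, Mona, 2); (3, Pia, 2); (5, Mona, 2); (6, Zane, 2); (6, Zane, 5); (7, Dave, 2); (7, Dave, 5); (7, Dave, 6); (7, Dave, 6)

INNER JOIN keeps only pairs where the ON condition holds.
Matching on a.dept_id > b.dept_id.
- dept_id=6: 2 matching b row(s), so 2 row(s) emitted.
- dept_id=5: 1 matching b row(s), so 1 row(s) emitted.
- dept_id=3: 1 matching b row(s), so 1 row(s) emitted.
- dept_id=1: no matching b row, dropped.
- dept_id=3: 1 matching b row(s), so 1 row(s) emitted.
- dept_id=7: 4 matching b row(s), so 4 row(s) emitted.
After projecting and ordering:
a.dept_id | a.emp_name | b.dept_id
3 | Mona | 2
3 | Pia | 2
5 | Mona | 2
6 | Zane | 2
6 | Zane | 5
7 | Dave | 2
7 | Dave | 5
7 | Dave | 6
7 | Dave | 6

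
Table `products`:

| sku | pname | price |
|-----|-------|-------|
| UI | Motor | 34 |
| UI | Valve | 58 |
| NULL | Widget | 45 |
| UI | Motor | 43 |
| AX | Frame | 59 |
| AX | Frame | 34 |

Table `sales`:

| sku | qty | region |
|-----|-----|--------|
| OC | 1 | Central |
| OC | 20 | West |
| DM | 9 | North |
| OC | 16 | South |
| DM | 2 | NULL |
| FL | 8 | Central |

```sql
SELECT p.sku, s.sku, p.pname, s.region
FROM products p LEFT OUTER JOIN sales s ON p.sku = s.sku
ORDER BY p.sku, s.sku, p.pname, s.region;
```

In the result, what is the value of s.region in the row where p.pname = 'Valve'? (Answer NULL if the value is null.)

LEFT JOIN keeps every row from `products`; unmatched rows get NULL for `sales`'s columns.
Matching on p.sku = s.sku. A NULL in a compared column never satisfies the condition.
- sku=UI: no s row matches, row kept with s columns NULL.
- sku=UI: no s row matches, row kept with s columns NULL.
- sku=NULL: no s row matches, row kept with s columns NULL.
- sku=UI: no s row matches, row kept with s columns NULL.
- sku=AX: no s row matches, row kept with s columns NULL.
- sku=AX: no s row matches, row kept with s columns NULL.

NULL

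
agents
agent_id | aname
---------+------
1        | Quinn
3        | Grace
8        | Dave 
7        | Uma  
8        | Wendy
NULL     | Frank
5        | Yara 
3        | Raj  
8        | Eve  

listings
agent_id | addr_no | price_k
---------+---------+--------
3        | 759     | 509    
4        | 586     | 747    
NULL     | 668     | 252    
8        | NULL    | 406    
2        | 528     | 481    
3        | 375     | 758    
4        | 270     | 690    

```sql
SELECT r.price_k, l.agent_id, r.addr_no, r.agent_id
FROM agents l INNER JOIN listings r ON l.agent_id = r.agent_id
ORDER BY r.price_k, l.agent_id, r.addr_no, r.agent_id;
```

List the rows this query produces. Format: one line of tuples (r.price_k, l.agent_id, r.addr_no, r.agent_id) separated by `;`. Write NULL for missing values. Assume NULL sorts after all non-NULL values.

INNER JOIN keeps only pairs where the ON condition holds.
Matching on l.agent_id = r.agent_id. A NULL in a compared column never satisfies the condition.
- l row (agent_id=1): no match → dropped.
- l row (agent_id=3): matches 2 r row(s) → 2 output row(s).
- l row (agent_id=8): matches 1 r row(s) → 1 output row(s).
- l row (agent_id=7): no match → dropped.
- l row (agent_id=8): matches 1 r row(s) → 1 output row(s).
- l row (agent_id=NULL): no match → dropped.
- l row (agent_id=5): no match → dropped.
- l row (agent_id=3): matches 2 r row(s) → 2 output row(s).
- l row (agent_id=8): matches 1 r row(s) → 1 output row(s).
After projecting and ordering:
r.price_k | l.agent_id | r.addr_no | r.agent_id
406 | 8 | NULL | 8
406 | 8 | NULL | 8
406 | 8 | NULL | 8
509 | 3 | 759 | 3
509 | 3 | 759 | 3
758 | 3 | 375 | 3
758 | 3 | 375 | 3

(406, 8, NULL, 8); (406, 8, NULL, 8); (406, 8, NULL, 8); (509, 3, 759, 3); (509, 3, 759, 3); (758, 3, 375, 3); (758, 3, 375, 3)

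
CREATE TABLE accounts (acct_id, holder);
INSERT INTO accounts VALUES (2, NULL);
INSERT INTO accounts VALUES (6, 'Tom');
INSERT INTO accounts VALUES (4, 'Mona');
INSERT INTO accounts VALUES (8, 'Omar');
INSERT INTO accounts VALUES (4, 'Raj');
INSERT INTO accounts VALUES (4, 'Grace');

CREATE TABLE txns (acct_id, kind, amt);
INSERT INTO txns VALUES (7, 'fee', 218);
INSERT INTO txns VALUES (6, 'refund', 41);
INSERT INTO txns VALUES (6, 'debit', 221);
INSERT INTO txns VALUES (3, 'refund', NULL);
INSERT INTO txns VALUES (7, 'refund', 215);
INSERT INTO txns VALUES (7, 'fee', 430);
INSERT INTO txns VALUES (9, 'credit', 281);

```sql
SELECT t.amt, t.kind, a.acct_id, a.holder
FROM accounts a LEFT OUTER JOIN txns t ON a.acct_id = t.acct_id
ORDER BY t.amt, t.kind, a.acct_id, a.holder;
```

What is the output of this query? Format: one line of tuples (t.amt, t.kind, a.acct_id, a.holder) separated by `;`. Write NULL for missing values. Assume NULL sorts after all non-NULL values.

LEFT JOIN keeps every row from `accounts`; unmatched rows get NULL for `txns`'s columns.
Matching on a.acct_id = t.acct_id.
Matched pairs: 2; unmatched a rows kept: 5.

(41, refund, 6, Tom); (221, debit, 6, Tom); (NULL, NULL, 2, NULL); (NULL, NULL, 4, Grace); (NULL, NULL, 4, Mona); (NULL, NULL, 4, Raj); (NULL, NULL, 8, Omar)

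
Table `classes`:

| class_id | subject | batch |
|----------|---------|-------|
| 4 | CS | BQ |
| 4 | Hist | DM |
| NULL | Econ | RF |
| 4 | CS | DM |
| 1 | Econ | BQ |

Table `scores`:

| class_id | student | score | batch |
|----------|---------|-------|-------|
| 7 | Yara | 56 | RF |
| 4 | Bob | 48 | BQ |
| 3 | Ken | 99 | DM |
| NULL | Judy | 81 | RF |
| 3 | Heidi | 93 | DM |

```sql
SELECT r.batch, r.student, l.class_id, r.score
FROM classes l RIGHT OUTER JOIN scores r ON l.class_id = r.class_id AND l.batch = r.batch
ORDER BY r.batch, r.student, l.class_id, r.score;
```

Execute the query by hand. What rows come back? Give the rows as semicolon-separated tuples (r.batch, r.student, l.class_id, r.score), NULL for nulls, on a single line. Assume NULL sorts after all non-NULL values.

(BQ, Bob, 4, 48); (DM, Heidi, NULL, 93); (DM, Ken, NULL, 99); (RF, Judy, NULL, 81); (RF, Yara, NULL, 56)

RIGHT JOIN keeps every row from `scores`; unmatched rows get NULL for `classes`'s columns.
Matching on l.class_id = r.class_id AND l.batch = r.batch. A NULL in a compared column never satisfies the condition.
Matched pairs: 1; unmatched r rows kept: 4.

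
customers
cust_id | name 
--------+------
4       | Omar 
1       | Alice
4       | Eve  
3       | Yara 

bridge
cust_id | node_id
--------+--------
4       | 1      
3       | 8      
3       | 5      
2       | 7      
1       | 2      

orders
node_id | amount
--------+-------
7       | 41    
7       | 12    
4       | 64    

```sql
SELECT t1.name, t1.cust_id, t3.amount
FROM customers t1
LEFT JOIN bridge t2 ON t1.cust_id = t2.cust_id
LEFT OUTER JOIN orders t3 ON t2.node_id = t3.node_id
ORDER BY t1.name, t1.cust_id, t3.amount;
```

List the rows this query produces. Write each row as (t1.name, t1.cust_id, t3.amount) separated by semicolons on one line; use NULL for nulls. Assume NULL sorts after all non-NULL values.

(Alice, 1, NULL); (Eve, 4, NULL); (Omar, 4, NULL); (Yara, 3, NULL); (Yara, 3, NULL)

Joins associate left-to-right: customers LEFT JOIN bridge on cust_id gives 5 intermediate row(s).
Then LEFT JOIN `orders t3` on node_id: each of those 5 rows is kept; rows whose t2.node_id has no match in t3 get NULL for t3's columns.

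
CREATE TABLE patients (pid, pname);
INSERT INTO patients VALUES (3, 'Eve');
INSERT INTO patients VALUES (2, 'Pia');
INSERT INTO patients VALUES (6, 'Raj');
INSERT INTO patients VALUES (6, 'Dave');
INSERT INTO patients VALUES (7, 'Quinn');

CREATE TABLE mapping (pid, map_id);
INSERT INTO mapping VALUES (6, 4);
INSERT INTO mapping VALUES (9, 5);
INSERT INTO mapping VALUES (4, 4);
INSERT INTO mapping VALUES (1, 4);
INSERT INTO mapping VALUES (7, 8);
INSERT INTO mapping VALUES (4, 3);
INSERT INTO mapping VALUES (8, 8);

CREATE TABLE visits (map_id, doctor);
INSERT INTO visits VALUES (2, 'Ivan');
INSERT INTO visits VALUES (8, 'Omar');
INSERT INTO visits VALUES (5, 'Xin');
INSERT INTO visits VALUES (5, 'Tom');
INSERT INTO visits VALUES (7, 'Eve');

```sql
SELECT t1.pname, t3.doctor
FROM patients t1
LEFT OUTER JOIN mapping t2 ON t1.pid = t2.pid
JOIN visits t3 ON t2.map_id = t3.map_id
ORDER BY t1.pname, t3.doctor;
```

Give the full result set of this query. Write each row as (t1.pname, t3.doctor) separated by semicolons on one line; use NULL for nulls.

Joins associate left-to-right: patients LEFT JOIN mapping on pid gives 5 intermediate row(s).
Then INNER JOIN `visits t3` on map_id: keep only rows whose t2.map_id appears in t3.

(Quinn, Omar)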